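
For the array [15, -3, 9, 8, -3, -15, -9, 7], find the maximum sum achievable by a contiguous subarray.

Using Kadane's algorithm on [15, -3, 9, 8, -3, -15, -9, 7]:

Scanning through the array:
Position 1 (value -3): max_ending_here = 12, max_so_far = 15
Position 2 (value 9): max_ending_here = 21, max_so_far = 21
Position 3 (value 8): max_ending_here = 29, max_so_far = 29
Position 4 (value -3): max_ending_here = 26, max_so_far = 29
Position 5 (value -15): max_ending_here = 11, max_so_far = 29
Position 6 (value -9): max_ending_here = 2, max_so_far = 29
Position 7 (value 7): max_ending_here = 9, max_so_far = 29

Maximum subarray: [15, -3, 9, 8]
Maximum sum: 29

The maximum subarray is [15, -3, 9, 8] with sum 29. This subarray runs from index 0 to index 3.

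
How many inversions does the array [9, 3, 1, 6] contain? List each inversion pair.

Finding inversions in [9, 3, 1, 6]:

(0, 1): arr[0]=9 > arr[1]=3
(0, 2): arr[0]=9 > arr[2]=1
(0, 3): arr[0]=9 > arr[3]=6
(1, 2): arr[1]=3 > arr[2]=1

Total inversions: 4

The array has 4 inversion(s): (0,1), (0,2), (0,3), (1,2). Each pair (i,j) satisfies i < j and arr[i] > arr[j].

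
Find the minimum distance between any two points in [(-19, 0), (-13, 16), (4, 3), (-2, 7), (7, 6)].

Computing all pairwise distances among 5 points:

d((-19, 0), (-13, 16)) = 17.088
d((-19, 0), (4, 3)) = 23.1948
d((-19, 0), (-2, 7)) = 18.3848
d((-19, 0), (7, 6)) = 26.6833
d((-13, 16), (4, 3)) = 21.4009
d((-13, 16), (-2, 7)) = 14.2127
d((-13, 16), (7, 6)) = 22.3607
d((4, 3), (-2, 7)) = 7.2111
d((4, 3), (7, 6)) = 4.2426 <-- minimum
d((-2, 7), (7, 6)) = 9.0554

Closest pair: (4, 3) and (7, 6) with distance 4.2426

The closest pair is (4, 3) and (7, 6) with Euclidean distance 4.2426. For 5 points, brute-force pairwise comparison is shown above. For large n, the divide-and-conquer algorithm (sort by x, recurse on halves, check the dividing strip) achieves O(n log n).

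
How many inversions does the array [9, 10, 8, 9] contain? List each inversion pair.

Finding inversions in [9, 10, 8, 9]:

(0, 2): arr[0]=9 > arr[2]=8
(1, 2): arr[1]=10 > arr[2]=8
(1, 3): arr[1]=10 > arr[3]=9

Total inversions: 3

The array has 3 inversion(s): (0,2), (1,2), (1,3). Each pair (i,j) satisfies i < j and arr[i] > arr[j].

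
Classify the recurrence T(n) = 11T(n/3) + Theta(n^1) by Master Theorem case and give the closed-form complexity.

Master Theorem for T(n) = 11T(n/3) + O(n^1):

a = 11, b = 3, c = 1
log_b(a) = log_3(11) = 2.1827

Case 1: c = 1 < log_3(11) = 2.1827
T(n) = O(n^(log_3 11))

For T(n) = 11T(n/3) + O(n^1): log_3(11) = 2.1827. This is Case 1 of the Master Theorem (c < log_b(a), work dominated by leaves), giving O(n^(log_3 11)).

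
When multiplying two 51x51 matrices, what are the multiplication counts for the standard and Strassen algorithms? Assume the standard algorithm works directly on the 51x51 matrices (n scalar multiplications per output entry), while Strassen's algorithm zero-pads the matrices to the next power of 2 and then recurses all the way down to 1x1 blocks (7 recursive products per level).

Matrix multiplication for 51x51 matrices:

Strassen's algorithm requires power-of-2 dimensions. Pad 51x51 to 64x64 (next power of 2).

Standard algorithm: 51^3 = 132651 multiplications
Strassen's algorithm: 7^(log2(64)) = 7^6 = 117649 multiplications
Savings: 132651 - 117649 = 15002 multiplications

Standard: 132651 multiplications (51^3). Strassen: 117649 multiplications (7^6, after padding to 64x64). Strassen reduces 8 recursive multiplications to 7 at each level.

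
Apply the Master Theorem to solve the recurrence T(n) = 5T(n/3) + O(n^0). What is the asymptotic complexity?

Master Theorem for T(n) = 5T(n/3) + O(n^0):

a = 5, b = 3, c = 0
log_b(a) = log_3(5) = 1.4650

Case 1: c = 0 < log_3(5) = 1.4650
T(n) = O(n^(log_3 5))

For T(n) = 5T(n/3) + O(n^0): log_3(5) = 1.4650. This is Case 1 of the Master Theorem (c < log_b(a), work dominated by leaves), giving O(n^(log_3 5)).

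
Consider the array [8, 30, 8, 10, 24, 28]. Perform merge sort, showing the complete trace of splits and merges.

Merge sort trace:

Split: [8, 30, 8, 10, 24, 28] -> [8, 30, 8] and [10, 24, 28]
  Split: [8, 30, 8] -> [8] and [30, 8]
    Split: [30, 8] -> [30] and [8]
    Merge: [30] + [8] -> [8, 30]
  Merge: [8] + [8, 30] -> [8, 8, 30]
  Split: [10, 24, 28] -> [10] and [24, 28]
    Split: [24, 28] -> [24] and [28]
    Merge: [24] + [28] -> [24, 28]
  Merge: [10] + [24, 28] -> [10, 24, 28]
Merge: [8, 8, 30] + [10, 24, 28] -> [8, 8, 10, 24, 28, 30]

Final sorted array: [8, 8, 10, 24, 28, 30]

The merge sort proceeds by recursively splitting the array and merging sorted halves.
After all merges, the sorted array is [8, 8, 10, 24, 28, 30].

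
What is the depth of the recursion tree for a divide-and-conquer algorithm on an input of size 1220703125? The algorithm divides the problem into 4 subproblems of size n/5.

For divide and conquer with division factor 5:

Problem sizes at each level:
Level 0: 1220703125
Level 1: 244140625
Level 2: 48828125
Level 3: 9765625
Level 4: 1953125
Level 5: 390625
Level 6: 78125
Level 7: 15625
Level 8: 3125
Level 9: 625
Level 10: 125
Level 11: 25
Level 12: 5
Level 13: 1

The root is level 0 and the size-1 base case is level 13 (the tree spans levels 0 through 13, i.e. 14 levels counting the root), so the depth is the number of divisions: log_5(1220703125) = 13

The recursion tree depth is log_5(1220703125) = 13. At each level, the problem size is divided by 5, so it takes 13 divisions to reduce to a base case of size 1. The algorithm makes 4 recursive calls at each level.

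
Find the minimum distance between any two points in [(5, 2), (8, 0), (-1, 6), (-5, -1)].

Computing all pairwise distances among 4 points:

d((5, 2), (8, 0)) = 3.6056 <-- minimum
d((5, 2), (-1, 6)) = 7.2111
d((5, 2), (-5, -1)) = 10.4403
d((8, 0), (-1, 6)) = 10.8167
d((8, 0), (-5, -1)) = 13.0384
d((-1, 6), (-5, -1)) = 8.0623

Closest pair: (5, 2) and (8, 0) with distance 3.6056

The closest pair is (5, 2) and (8, 0) with Euclidean distance 3.6056. For 4 points, brute-force pairwise comparison is shown above. For large n, the divide-and-conquer algorithm (sort by x, recurse on halves, check the dividing strip) achieves O(n log n).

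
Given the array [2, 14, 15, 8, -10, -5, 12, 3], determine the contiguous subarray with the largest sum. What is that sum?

Using Kadane's algorithm on [2, 14, 15, 8, -10, -5, 12, 3]:

Scanning through the array:
Position 1 (value 14): max_ending_here = 16, max_so_far = 16
Position 2 (value 15): max_ending_here = 31, max_so_far = 31
Position 3 (value 8): max_ending_here = 39, max_so_far = 39
Position 4 (value -10): max_ending_here = 29, max_so_far = 39
Position 5 (value -5): max_ending_here = 24, max_so_far = 39
Position 6 (value 12): max_ending_here = 36, max_so_far = 39
Position 7 (value 3): max_ending_here = 39, max_so_far = 39

Maximum subarray: [2, 14, 15, 8]
Maximum sum: 39

The maximum subarray is [2, 14, 15, 8] with sum 39. This subarray runs from index 0 to index 3.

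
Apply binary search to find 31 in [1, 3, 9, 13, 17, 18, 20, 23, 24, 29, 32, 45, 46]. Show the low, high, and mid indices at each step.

Binary search for 31 in [1, 3, 9, 13, 17, 18, 20, 23, 24, 29, 32, 45, 46]:

lo=0, hi=12, mid=6, arr[mid]=20 -> 20 < 31, search right half
lo=7, hi=12, mid=9, arr[mid]=29 -> 29 < 31, search right half
lo=10, hi=12, mid=11, arr[mid]=45 -> 45 > 31, search left half
lo=10, hi=10, mid=10, arr[mid]=32 -> 32 > 31, search left half
lo=10 > hi=9, target 31 not found

Binary search determines that 31 is not in the array after 4 comparisons. The search space was exhausted without finding the target.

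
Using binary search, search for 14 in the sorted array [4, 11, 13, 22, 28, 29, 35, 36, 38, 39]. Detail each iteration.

Binary search for 14 in [4, 11, 13, 22, 28, 29, 35, 36, 38, 39]:

lo=0, hi=9, mid=4, arr[mid]=28 -> 28 > 14, search left half
lo=0, hi=3, mid=1, arr[mid]=11 -> 11 < 14, search right half
lo=2, hi=3, mid=2, arr[mid]=13 -> 13 < 14, search right half
lo=3, hi=3, mid=3, arr[mid]=22 -> 22 > 14, search left half
lo=3 > hi=2, target 14 not found

Binary search determines that 14 is not in the array after 4 comparisons. The search space was exhausted without finding the target.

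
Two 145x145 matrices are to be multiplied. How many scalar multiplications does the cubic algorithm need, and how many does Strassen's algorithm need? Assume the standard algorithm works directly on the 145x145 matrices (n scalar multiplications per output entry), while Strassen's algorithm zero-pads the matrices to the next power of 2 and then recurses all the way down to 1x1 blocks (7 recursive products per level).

Matrix multiplication for 145x145 matrices:

Strassen's algorithm requires power-of-2 dimensions. Pad 145x145 to 256x256 (next power of 2).

Standard algorithm: 145^3 = 3048625 multiplications
Strassen's algorithm: 7^(log2(256)) = 7^8 = 5764801 multiplications
Difference: 3048625 - 5764801 = -2716176 (Strassen uses MORE here due to padding overhead — for small or just-over-power-of-2 n, padding can outweigh the per-level savings)

Standard: 3048625 multiplications (145^3). Strassen: 5764801 multiplications (7^8, after padding to 256x256). Strassen reduces 8 recursive multiplications to 7 at each level.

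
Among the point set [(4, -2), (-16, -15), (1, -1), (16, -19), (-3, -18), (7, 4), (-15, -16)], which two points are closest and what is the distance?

Computing all pairwise distances among 7 points:

d((4, -2), (-16, -15)) = 23.8537
d((4, -2), (1, -1)) = 3.1623
d((4, -2), (16, -19)) = 20.8087
d((4, -2), (-3, -18)) = 17.4642
d((4, -2), (7, 4)) = 6.7082
d((4, -2), (-15, -16)) = 23.6008
d((-16, -15), (1, -1)) = 22.0227
d((-16, -15), (16, -19)) = 32.249
d((-16, -15), (-3, -18)) = 13.3417
d((-16, -15), (7, 4)) = 29.8329
d((-16, -15), (-15, -16)) = 1.4142 <-- minimum
d((1, -1), (16, -19)) = 23.4307
d((1, -1), (-3, -18)) = 17.4642
d((1, -1), (7, 4)) = 7.8102
d((1, -1), (-15, -16)) = 21.9317
d((16, -19), (-3, -18)) = 19.0263
d((16, -19), (7, 4)) = 24.6982
d((16, -19), (-15, -16)) = 31.1448
d((-3, -18), (7, 4)) = 24.1661
d((-3, -18), (-15, -16)) = 12.1655
d((7, 4), (-15, -16)) = 29.7321

Closest pair: (-16, -15) and (-15, -16) with distance 1.4142

The closest pair is (-16, -15) and (-15, -16) with Euclidean distance 1.4142. For 7 points, brute-force pairwise comparison is shown above. For large n, the divide-and-conquer algorithm (sort by x, recurse on halves, check the dividing strip) achieves O(n log n).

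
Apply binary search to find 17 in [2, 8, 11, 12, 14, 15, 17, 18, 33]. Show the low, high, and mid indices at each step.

Binary search for 17 in [2, 8, 11, 12, 14, 15, 17, 18, 33]:

lo=0, hi=8, mid=4, arr[mid]=14 -> 14 < 17, search right half
lo=5, hi=8, mid=6, arr[mid]=17 -> Found target at index 6!

Binary search finds 17 at index 6 after 2 comparisons. The search repeatedly halves the search space by comparing with the middle element.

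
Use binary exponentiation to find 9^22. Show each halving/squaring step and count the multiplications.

Computing 9^22 by squaring (build up from 9^1; each line after the first costs one multiplication):

9^1 = 9
9^2 = (9^1)^2 = 9^2 = 81
9^4 = (9^2)^2 = 81^2 = 6561
9^5 = 9 * 9^4 = 9 * 6561 = 59049
9^10 = (9^5)^2 = 59049^2 = 3486784401
9^11 = 9 * 9^10 = 9 * 3486784401 = 31381059609
9^22 = (9^11)^2 = 31381059609^2 = 984770902183611232881

Result: 984770902183611232881
Multiplications needed: 6 (6 lines after 9^1)

9^22 = 984770902183611232881. Using exponentiation by squaring, this requires 6 multiplications. The key idea: if the exponent is even, square the half-power; if odd, multiply by the base once.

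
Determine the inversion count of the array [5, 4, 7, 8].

Finding inversions in [5, 4, 7, 8]:

(0, 1): arr[0]=5 > arr[1]=4

Total inversions: 1

The array has 1 inversion(s): (0,1). Each pair (i,j) satisfies i < j and arr[i] > arr[j].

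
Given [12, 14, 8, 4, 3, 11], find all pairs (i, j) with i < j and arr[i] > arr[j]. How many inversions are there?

Finding inversions in [12, 14, 8, 4, 3, 11]:

(0, 2): arr[0]=12 > arr[2]=8
(0, 3): arr[0]=12 > arr[3]=4
(0, 4): arr[0]=12 > arr[4]=3
(0, 5): arr[0]=12 > arr[5]=11
(1, 2): arr[1]=14 > arr[2]=8
(1, 3): arr[1]=14 > arr[3]=4
(1, 4): arr[1]=14 > arr[4]=3
(1, 5): arr[1]=14 > arr[5]=11
(2, 3): arr[2]=8 > arr[3]=4
(2, 4): arr[2]=8 > arr[4]=3
(3, 4): arr[3]=4 > arr[4]=3

Total inversions: 11

The array has 11 inversion(s): (0,2), (0,3), (0,4), (0,5), (1,2), (1,3), (1,4), (1,5), (2,3), (2,4), (3,4). Each pair (i,j) satisfies i < j and arr[i] > arr[j].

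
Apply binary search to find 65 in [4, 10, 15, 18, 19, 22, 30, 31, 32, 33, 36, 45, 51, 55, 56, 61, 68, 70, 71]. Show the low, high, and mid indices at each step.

Binary search for 65 in [4, 10, 15, 18, 19, 22, 30, 31, 32, 33, 36, 45, 51, 55, 56, 61, 68, 70, 71]:

lo=0, hi=18, mid=9, arr[mid]=33 -> 33 < 65, search right half
lo=10, hi=18, mid=14, arr[mid]=56 -> 56 < 65, search right half
lo=15, hi=18, mid=16, arr[mid]=68 -> 68 > 65, search left half
lo=15, hi=15, mid=15, arr[mid]=61 -> 61 < 65, search right half
lo=16 > hi=15, target 65 not found

Binary search determines that 65 is not in the array after 4 comparisons. The search space was exhausted without finding the target.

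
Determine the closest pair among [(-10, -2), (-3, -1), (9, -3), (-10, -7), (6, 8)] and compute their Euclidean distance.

Computing all pairwise distances among 5 points:

d((-10, -2), (-3, -1)) = 7.0711
d((-10, -2), (9, -3)) = 19.0263
d((-10, -2), (-10, -7)) = 5.0 <-- minimum
d((-10, -2), (6, 8)) = 18.868
d((-3, -1), (9, -3)) = 12.1655
d((-3, -1), (-10, -7)) = 9.2195
d((-3, -1), (6, 8)) = 12.7279
d((9, -3), (-10, -7)) = 19.4165
d((9, -3), (6, 8)) = 11.4018
d((-10, -7), (6, 8)) = 21.9317

Closest pair: (-10, -2) and (-10, -7) with distance 5.0

The closest pair is (-10, -2) and (-10, -7) with Euclidean distance 5.0. For 5 points, brute-force pairwise comparison is shown above. For large n, the divide-and-conquer algorithm (sort by x, recurse on halves, check the dividing strip) achieves O(n log n).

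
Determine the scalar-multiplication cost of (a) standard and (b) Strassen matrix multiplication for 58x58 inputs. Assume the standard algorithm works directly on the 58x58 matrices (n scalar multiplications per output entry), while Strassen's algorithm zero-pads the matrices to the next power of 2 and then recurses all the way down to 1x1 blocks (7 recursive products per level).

Matrix multiplication for 58x58 matrices:

Strassen's algorithm requires power-of-2 dimensions. Pad 58x58 to 64x64 (next power of 2).

Standard algorithm: 58^3 = 195112 multiplications
Strassen's algorithm: 7^(log2(64)) = 7^6 = 117649 multiplications
Savings: 195112 - 117649 = 77463 multiplications

Standard: 195112 multiplications (58^3). Strassen: 117649 multiplications (7^6, after padding to 64x64). Strassen reduces 8 recursive multiplications to 7 at each level.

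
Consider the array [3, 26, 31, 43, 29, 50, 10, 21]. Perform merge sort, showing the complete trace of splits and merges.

Merge sort trace:

Split: [3, 26, 31, 43, 29, 50, 10, 21] -> [3, 26, 31, 43] and [29, 50, 10, 21]
  Split: [3, 26, 31, 43] -> [3, 26] and [31, 43]
    Split: [3, 26] -> [3] and [26]
    Merge: [3] + [26] -> [3, 26]
    Split: [31, 43] -> [31] and [43]
    Merge: [31] + [43] -> [31, 43]
  Merge: [3, 26] + [31, 43] -> [3, 26, 31, 43]
  Split: [29, 50, 10, 21] -> [29, 50] and [10, 21]
    Split: [29, 50] -> [29] and [50]
    Merge: [29] + [50] -> [29, 50]
    Split: [10, 21] -> [10] and [21]
    Merge: [10] + [21] -> [10, 21]
  Merge: [29, 50] + [10, 21] -> [10, 21, 29, 50]
Merge: [3, 26, 31, 43] + [10, 21, 29, 50] -> [3, 10, 21, 26, 29, 31, 43, 50]

Final sorted array: [3, 10, 21, 26, 29, 31, 43, 50]

The merge sort proceeds by recursively splitting the array and merging sorted halves.
After all merges, the sorted array is [3, 10, 21, 26, 29, 31, 43, 50].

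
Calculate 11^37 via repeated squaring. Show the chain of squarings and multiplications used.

Computing 11^37 by squaring (build up from 11^1; each line after the first costs one multiplication):

11^1 = 11
11^2 = (11^1)^2 = 11^2 = 121
11^4 = (11^2)^2 = 121^2 = 14641
11^8 = (11^4)^2 = 14641^2 = 214358881
11^9 = 11 * 11^8 = 11 * 214358881 = 2357947691
11^18 = (11^9)^2 = 2357947691^2 = 5559917313492231481
11^36 = (11^18)^2 = 5559917313492231481^2 = 30912680532870672635673352936887453361
11^37 = 11 * 11^36 = 11 * 30912680532870672635673352936887453361 = 340039485861577398992406882305761986971

Result: 340039485861577398992406882305761986971
Multiplications needed: 7 (7 lines after 11^1)

11^37 = 340039485861577398992406882305761986971. Using exponentiation by squaring, this requires 7 multiplications. The key idea: if the exponent is even, square the half-power; if odd, multiply by the base once.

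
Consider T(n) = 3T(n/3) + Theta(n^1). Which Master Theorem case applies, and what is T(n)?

Master Theorem for T(n) = 3T(n/3) + O(n^1):

a = 3, b = 3, c = 1
log_b(a) = log_3(3) = 1.0000

Case 2: c = 1 = log_3(3) = 1.0000
T(n) = O(n^1 log n) = O(n log n)

For T(n) = 3T(n/3) + O(n^1): log_3(3) = 1.0000. This is Case 2 of the Master Theorem (c = log_b(a), equal work at all levels), giving O(n log n).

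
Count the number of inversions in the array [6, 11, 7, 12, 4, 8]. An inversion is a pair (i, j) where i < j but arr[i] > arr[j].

Finding inversions in [6, 11, 7, 12, 4, 8]:

(0, 4): arr[0]=6 > arr[4]=4
(1, 2): arr[1]=11 > arr[2]=7
(1, 4): arr[1]=11 > arr[4]=4
(1, 5): arr[1]=11 > arr[5]=8
(2, 4): arr[2]=7 > arr[4]=4
(3, 4): arr[3]=12 > arr[4]=4
(3, 5): arr[3]=12 > arr[5]=8

Total inversions: 7

The array has 7 inversion(s): (0,4), (1,2), (1,4), (1,5), (2,4), (3,4), (3,5). Each pair (i,j) satisfies i < j and arr[i] > arr[j].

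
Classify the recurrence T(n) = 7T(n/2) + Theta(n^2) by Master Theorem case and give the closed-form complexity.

Master Theorem for T(n) = 7T(n/2) + O(n^2):

a = 7, b = 2, c = 2
log_b(a) = log_2(7) = 2.8074

Case 1: c = 2 < log_2(7) = 2.8074
T(n) = O(n^(log_2 7))

For T(n) = 7T(n/2) + O(n^2): log_2(7) = 2.8074. This is Case 1 of the Master Theorem (c < log_b(a), work dominated by leaves), giving O(n^(log_2 7)).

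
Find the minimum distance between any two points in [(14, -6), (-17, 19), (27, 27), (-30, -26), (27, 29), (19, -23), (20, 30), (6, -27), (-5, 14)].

Computing all pairwise distances among 9 points:

d((14, -6), (-17, 19)) = 39.8246
d((14, -6), (27, 27)) = 35.4683
d((14, -6), (-30, -26)) = 48.3322
d((14, -6), (27, 29)) = 37.3363
d((14, -6), (19, -23)) = 17.72
d((14, -6), (20, 30)) = 36.4966
d((14, -6), (6, -27)) = 22.4722
d((14, -6), (-5, 14)) = 27.5862
d((-17, 19), (27, 27)) = 44.7214
d((-17, 19), (-30, -26)) = 46.8402
d((-17, 19), (27, 29)) = 45.1221
d((-17, 19), (19, -23)) = 55.3173
d((-17, 19), (20, 30)) = 38.6005
d((-17, 19), (6, -27)) = 51.4296
d((-17, 19), (-5, 14)) = 13.0
d((27, 27), (-30, -26)) = 77.8332
d((27, 27), (27, 29)) = 2.0 <-- minimum
d((27, 27), (19, -23)) = 50.636
d((27, 27), (20, 30)) = 7.6158
d((27, 27), (6, -27)) = 57.9396
d((27, 27), (-5, 14)) = 34.5398
d((-30, -26), (27, 29)) = 79.2086
d((-30, -26), (19, -23)) = 49.0918
d((-30, -26), (20, 30)) = 75.0733
d((-30, -26), (6, -27)) = 36.0139
d((-30, -26), (-5, 14)) = 47.1699
d((27, 29), (19, -23)) = 52.6118
d((27, 29), (20, 30)) = 7.0711
d((27, 29), (6, -27)) = 59.808
d((27, 29), (-5, 14)) = 35.3412
d((19, -23), (20, 30)) = 53.0094
d((19, -23), (6, -27)) = 13.6015
d((19, -23), (-5, 14)) = 44.1022
d((20, 30), (6, -27)) = 58.6941
d((20, 30), (-5, 14)) = 29.6816
d((6, -27), (-5, 14)) = 42.45

Closest pair: (27, 27) and (27, 29) with distance 2.0

The closest pair is (27, 27) and (27, 29) with Euclidean distance 2.0. For 9 points, brute-force pairwise comparison is shown above. For large n, the divide-and-conquer algorithm (sort by x, recurse on halves, check the dividing strip) achieves O(n log n).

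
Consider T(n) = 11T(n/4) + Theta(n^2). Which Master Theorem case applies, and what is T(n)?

Master Theorem for T(n) = 11T(n/4) + O(n^2):

a = 11, b = 4, c = 2
log_b(a) = log_4(11) = 1.7297

Case 3: c = 2 > log_4(11) = 1.7297
T(n) = O(n^2) = O(n^2)

For T(n) = 11T(n/4) + O(n^2): log_4(11) = 1.7297. This is Case 3 of the Master Theorem (c > log_b(a), work dominated by root), giving O(n^2).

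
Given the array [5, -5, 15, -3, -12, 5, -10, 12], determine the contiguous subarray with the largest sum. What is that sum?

Using Kadane's algorithm on [5, -5, 15, -3, -12, 5, -10, 12]:

Scanning through the array:
Position 1 (value -5): max_ending_here = 0, max_so_far = 5
Position 2 (value 15): max_ending_here = 15, max_so_far = 15
Position 3 (value -3): max_ending_here = 12, max_so_far = 15
Position 4 (value -12): max_ending_here = 0, max_so_far = 15
Position 5 (value 5): max_ending_here = 5, max_so_far = 15
Position 6 (value -10): max_ending_here = -5, max_so_far = 15
Position 7 (value 12): max_ending_here = 12, max_so_far = 15

Maximum subarray: [5, -5, 15]
Maximum sum: 15

The maximum subarray is [5, -5, 15] with sum 15. This subarray runs from index 0 to index 2.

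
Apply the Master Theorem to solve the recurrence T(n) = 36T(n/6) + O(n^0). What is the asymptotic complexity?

Master Theorem for T(n) = 36T(n/6) + O(n^0):

a = 36, b = 6, c = 0
log_b(a) = log_6(36) = 2.0000

Case 1: c = 0 < log_6(36) = 2.0000
T(n) = O(n^(log_6 36)) = O(n^2)

For T(n) = 36T(n/6) + O(n^0): log_6(36) = 2.0000. This is Case 1 of the Master Theorem (c < log_b(a), work dominated by leaves), giving O(n^2).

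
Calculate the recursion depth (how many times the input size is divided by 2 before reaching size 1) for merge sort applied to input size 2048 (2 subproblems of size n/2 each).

For divide and conquer with division factor 2:

Problem sizes at each level:
Level 0: 2048
Level 1: 1024
Level 2: 512
Level 3: 256
Level 4: 128
Level 5: 64
Level 6: 32
Level 7: 16
Level 8: 8
Level 9: 4
Level 10: 2
Level 11: 1

The root is level 0 and the size-1 base case is level 11 (the tree spans levels 0 through 11, i.e. 12 levels counting the root), so the depth is the number of divisions: log_2(2048) = 11

The recursion tree depth is log_2(2048) = 11. At each level, the problem size is divided by 2, so it takes 11 divisions to reduce to a base case of size 1. The algorithm makes 2 recursive calls at each level.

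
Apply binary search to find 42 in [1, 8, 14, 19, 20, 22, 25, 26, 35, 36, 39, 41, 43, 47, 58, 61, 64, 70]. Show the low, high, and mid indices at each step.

Binary search for 42 in [1, 8, 14, 19, 20, 22, 25, 26, 35, 36, 39, 41, 43, 47, 58, 61, 64, 70]:

lo=0, hi=17, mid=8, arr[mid]=35 -> 35 < 42, search right half
lo=9, hi=17, mid=13, arr[mid]=47 -> 47 > 42, search left half
lo=9, hi=12, mid=10, arr[mid]=39 -> 39 < 42, search right half
lo=11, hi=12, mid=11, arr[mid]=41 -> 41 < 42, search right half
lo=12, hi=12, mid=12, arr[mid]=43 -> 43 > 42, search left half
lo=12 > hi=11, target 42 not found

Binary search determines that 42 is not in the array after 5 comparisons. The search space was exhausted without finding the target.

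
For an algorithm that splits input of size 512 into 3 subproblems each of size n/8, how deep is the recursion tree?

For divide and conquer with division factor 8:

Problem sizes at each level:
Level 0: 512
Level 1: 64
Level 2: 8
Level 3: 1

The root is level 0 and the size-1 base case is level 3 (the tree spans levels 0 through 3, i.e. 4 levels counting the root), so the depth is the number of divisions: log_8(512) = 3

The recursion tree depth is log_8(512) = 3. At each level, the problem size is divided by 8, so it takes 3 divisions to reduce to a base case of size 1. The algorithm makes 3 recursive calls at each level.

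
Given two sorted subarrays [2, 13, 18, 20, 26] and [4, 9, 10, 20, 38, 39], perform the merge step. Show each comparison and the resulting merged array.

Merging process:

Compare 2 vs 4: take 2 from left. Merged: [2]
Compare 13 vs 4: take 4 from right. Merged: [2, 4]
Compare 13 vs 9: take 9 from right. Merged: [2, 4, 9]
Compare 13 vs 10: take 10 from right. Merged: [2, 4, 9, 10]
Compare 13 vs 20: take 13 from left. Merged: [2, 4, 9, 10, 13]
Compare 18 vs 20: take 18 from left. Merged: [2, 4, 9, 10, 13, 18]
Compare 20 vs 20: take 20 from left. Merged: [2, 4, 9, 10, 13, 18, 20]
Compare 26 vs 20: take 20 from right. Merged: [2, 4, 9, 10, 13, 18, 20, 20]
Compare 26 vs 38: take 26 from left. Merged: [2, 4, 9, 10, 13, 18, 20, 20, 26]
Append remaining from right: [38, 39]. Merged: [2, 4, 9, 10, 13, 18, 20, 20, 26, 38, 39]

Final merged array: [2, 4, 9, 10, 13, 18, 20, 20, 26, 38, 39]
Total comparisons: 9

The merged array is [2, 4, 9, 10, 13, 18, 20, 20, 26, 38, 39], requiring 9 comparisons. The merge step runs in O(n) time where n is the total number of elements.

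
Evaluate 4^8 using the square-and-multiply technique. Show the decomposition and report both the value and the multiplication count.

Computing 4^8 by squaring (build up from 4^1; each line after the first costs one multiplication):

4^1 = 4
4^2 = (4^1)^2 = 4^2 = 16
4^4 = (4^2)^2 = 16^2 = 256
4^8 = (4^4)^2 = 256^2 = 65536

Result: 65536
Multiplications needed: 3 (3 lines after 4^1)

4^8 = 65536. Using exponentiation by squaring, this requires 3 multiplications. The key idea: if the exponent is even, square the half-power; if odd, multiply by the base once.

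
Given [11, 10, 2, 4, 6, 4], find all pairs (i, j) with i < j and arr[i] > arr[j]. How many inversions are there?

Finding inversions in [11, 10, 2, 4, 6, 4]:

(0, 1): arr[0]=11 > arr[1]=10
(0, 2): arr[0]=11 > arr[2]=2
(0, 3): arr[0]=11 > arr[3]=4
(0, 4): arr[0]=11 > arr[4]=6
(0, 5): arr[0]=11 > arr[5]=4
(1, 2): arr[1]=10 > arr[2]=2
(1, 3): arr[1]=10 > arr[3]=4
(1, 4): arr[1]=10 > arr[4]=6
(1, 5): arr[1]=10 > arr[5]=4
(4, 5): arr[4]=6 > arr[5]=4

Total inversions: 10

The array has 10 inversion(s): (0,1), (0,2), (0,3), (0,4), (0,5), (1,2), (1,3), (1,4), (1,5), (4,5). Each pair (i,j) satisfies i < j and arr[i] > arr[j].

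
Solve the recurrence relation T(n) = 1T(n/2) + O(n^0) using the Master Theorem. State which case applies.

Master Theorem for T(n) = 1T(n/2) + O(n^0):

a = 1, b = 2, c = 0
log_b(a) = log_2(1) = 0.0000

Case 2: c = 0 = log_2(1) = 0.0000
T(n) = O(n^0 log n) = O(log n)

For T(n) = 1T(n/2) + O(n^0): log_2(1) = 0.0000. This is Case 2 of the Master Theorem (c = log_b(a), equal work at all levels), giving O(log n).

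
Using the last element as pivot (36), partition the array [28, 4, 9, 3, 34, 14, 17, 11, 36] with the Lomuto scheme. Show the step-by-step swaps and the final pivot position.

Lomuto partition with pivot = 36:

Initial array: [28, 4, 9, 3, 34, 14, 17, 11, 36]

arr[0]=28 <= 36: swap with position 0, array becomes [28, 4, 9, 3, 34, 14, 17, 11, 36]
arr[1]=4 <= 36: swap with position 1, array becomes [28, 4, 9, 3, 34, 14, 17, 11, 36]
arr[2]=9 <= 36: swap with position 2, array becomes [28, 4, 9, 3, 34, 14, 17, 11, 36]
arr[3]=3 <= 36: swap with position 3, array becomes [28, 4, 9, 3, 34, 14, 17, 11, 36]
arr[4]=34 <= 36: swap with position 4, array becomes [28, 4, 9, 3, 34, 14, 17, 11, 36]
arr[5]=14 <= 36: swap with position 5, array becomes [28, 4, 9, 3, 34, 14, 17, 11, 36]
arr[6]=17 <= 36: swap with position 6, array becomes [28, 4, 9, 3, 34, 14, 17, 11, 36]
arr[7]=11 <= 36: swap with position 7, array becomes [28, 4, 9, 3, 34, 14, 17, 11, 36]

Place pivot at position 8: [28, 4, 9, 3, 34, 14, 17, 11, 36]
Pivot position: 8

After partitioning with pivot 36, the array becomes [28, 4, 9, 3, 34, 14, 17, 11, 36]. The pivot is placed at index 8. All elements to the left of the pivot are <= 36, and all elements to the right are > 36.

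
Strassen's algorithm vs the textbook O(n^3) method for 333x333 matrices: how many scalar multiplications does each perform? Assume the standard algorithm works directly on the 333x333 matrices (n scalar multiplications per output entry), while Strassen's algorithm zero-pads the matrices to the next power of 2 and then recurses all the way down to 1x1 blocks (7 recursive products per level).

Matrix multiplication for 333x333 matrices:

Strassen's algorithm requires power-of-2 dimensions. Pad 333x333 to 512x512 (next power of 2).

Standard algorithm: 333^3 = 36926037 multiplications
Strassen's algorithm: 7^(log2(512)) = 7^9 = 40353607 multiplications
Difference: 36926037 - 40353607 = -3427570 (Strassen uses MORE here due to padding overhead — for small or just-over-power-of-2 n, padding can outweigh the per-level savings)

Standard: 36926037 multiplications (333^3). Strassen: 40353607 multiplications (7^9, after padding to 512x512). Strassen reduces 8 recursive multiplications to 7 at each level.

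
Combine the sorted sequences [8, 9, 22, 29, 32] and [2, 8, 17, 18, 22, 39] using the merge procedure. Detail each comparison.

Merging process:

Compare 8 vs 2: take 2 from right. Merged: [2]
Compare 8 vs 8: take 8 from left. Merged: [2, 8]
Compare 9 vs 8: take 8 from right. Merged: [2, 8, 8]
Compare 9 vs 17: take 9 from left. Merged: [2, 8, 8, 9]
Compare 22 vs 17: take 17 from right. Merged: [2, 8, 8, 9, 17]
Compare 22 vs 18: take 18 from right. Merged: [2, 8, 8, 9, 17, 18]
Compare 22 vs 22: take 22 from left. Merged: [2, 8, 8, 9, 17, 18, 22]
Compare 29 vs 22: take 22 from right. Merged: [2, 8, 8, 9, 17, 18, 22, 22]
Compare 29 vs 39: take 29 from left. Merged: [2, 8, 8, 9, 17, 18, 22, 22, 29]
Compare 32 vs 39: take 32 from left. Merged: [2, 8, 8, 9, 17, 18, 22, 22, 29, 32]
Append remaining from right: [39]. Merged: [2, 8, 8, 9, 17, 18, 22, 22, 29, 32, 39]

Final merged array: [2, 8, 8, 9, 17, 18, 22, 22, 29, 32, 39]
Total comparisons: 10

The merged array is [2, 8, 8, 9, 17, 18, 22, 22, 29, 32, 39], requiring 10 comparisons. The merge step runs in O(n) time where n is the total number of elements.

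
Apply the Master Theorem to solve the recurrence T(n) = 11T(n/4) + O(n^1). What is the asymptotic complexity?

Master Theorem for T(n) = 11T(n/4) + O(n^1):

a = 11, b = 4, c = 1
log_b(a) = log_4(11) = 1.7297

Case 1: c = 1 < log_4(11) = 1.7297
T(n) = O(n^(log_4 11))

For T(n) = 11T(n/4) + O(n^1): log_4(11) = 1.7297. This is Case 1 of the Master Theorem (c < log_b(a), work dominated by leaves), giving O(n^(log_4 11)).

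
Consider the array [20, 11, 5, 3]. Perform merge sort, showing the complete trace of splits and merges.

Merge sort trace:

Split: [20, 11, 5, 3] -> [20, 11] and [5, 3]
  Split: [20, 11] -> [20] and [11]
  Merge: [20] + [11] -> [11, 20]
  Split: [5, 3] -> [5] and [3]
  Merge: [5] + [3] -> [3, 5]
Merge: [11, 20] + [3, 5] -> [3, 5, 11, 20]

Final sorted array: [3, 5, 11, 20]

The merge sort proceeds by recursively splitting the array and merging sorted halves.
After all merges, the sorted array is [3, 5, 11, 20].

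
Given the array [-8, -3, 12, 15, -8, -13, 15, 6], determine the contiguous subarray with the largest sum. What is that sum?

Using Kadane's algorithm on [-8, -3, 12, 15, -8, -13, 15, 6]:

Scanning through the array:
Position 1 (value -3): max_ending_here = -3, max_so_far = -3
Position 2 (value 12): max_ending_here = 12, max_so_far = 12
Position 3 (value 15): max_ending_here = 27, max_so_far = 27
Position 4 (value -8): max_ending_here = 19, max_so_far = 27
Position 5 (value -13): max_ending_here = 6, max_so_far = 27
Position 6 (value 15): max_ending_here = 21, max_so_far = 27
Position 7 (value 6): max_ending_here = 27, max_so_far = 27

Maximum subarray: [12, 15]
Maximum sum: 27

The maximum subarray is [12, 15] with sum 27. This subarray runs from index 2 to index 3.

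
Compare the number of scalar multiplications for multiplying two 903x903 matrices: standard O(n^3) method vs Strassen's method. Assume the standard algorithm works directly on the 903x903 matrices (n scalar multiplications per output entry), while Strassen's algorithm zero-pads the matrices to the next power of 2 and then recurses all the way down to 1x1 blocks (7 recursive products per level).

Matrix multiplication for 903x903 matrices:

Strassen's algorithm requires power-of-2 dimensions. Pad 903x903 to 1024x1024 (next power of 2).

Standard algorithm: 903^3 = 736314327 multiplications
Strassen's algorithm: 7^(log2(1024)) = 7^10 = 282475249 multiplications
Savings: 736314327 - 282475249 = 453839078 multiplications

Standard: 736314327 multiplications (903^3). Strassen: 282475249 multiplications (7^10, after padding to 1024x1024). Strassen reduces 8 recursive multiplications to 7 at each level.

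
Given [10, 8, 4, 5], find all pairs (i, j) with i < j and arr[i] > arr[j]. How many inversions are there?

Finding inversions in [10, 8, 4, 5]:

(0, 1): arr[0]=10 > arr[1]=8
(0, 2): arr[0]=10 > arr[2]=4
(0, 3): arr[0]=10 > arr[3]=5
(1, 2): arr[1]=8 > arr[2]=4
(1, 3): arr[1]=8 > arr[3]=5

Total inversions: 5

The array has 5 inversion(s): (0,1), (0,2), (0,3), (1,2), (1,3). Each pair (i,j) satisfies i < j and arr[i] > arr[j].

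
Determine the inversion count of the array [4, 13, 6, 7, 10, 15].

Finding inversions in [4, 13, 6, 7, 10, 15]:

(1, 2): arr[1]=13 > arr[2]=6
(1, 3): arr[1]=13 > arr[3]=7
(1, 4): arr[1]=13 > arr[4]=10

Total inversions: 3

The array has 3 inversion(s): (1,2), (1,3), (1,4). Each pair (i,j) satisfies i < j and arr[i] > arr[j].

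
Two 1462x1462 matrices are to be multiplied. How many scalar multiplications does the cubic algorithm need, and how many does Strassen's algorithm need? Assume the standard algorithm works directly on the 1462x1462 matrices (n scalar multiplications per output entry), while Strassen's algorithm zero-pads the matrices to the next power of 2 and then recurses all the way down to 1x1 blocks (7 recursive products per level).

Matrix multiplication for 1462x1462 matrices:

Strassen's algorithm requires power-of-2 dimensions. Pad 1462x1462 to 2048x2048 (next power of 2).

Standard algorithm: 1462^3 = 3124943128 multiplications
Strassen's algorithm: 7^(log2(2048)) = 7^11 = 1977326743 multiplications
Savings: 3124943128 - 1977326743 = 1147616385 multiplications

Standard: 3124943128 multiplications (1462^3). Strassen: 1977326743 multiplications (7^11, after padding to 2048x2048). Strassen reduces 8 recursive multiplications to 7 at each level.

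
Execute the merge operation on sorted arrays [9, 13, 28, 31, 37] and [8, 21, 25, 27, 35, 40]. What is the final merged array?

Merging process:

Compare 9 vs 8: take 8 from right. Merged: [8]
Compare 9 vs 21: take 9 from left. Merged: [8, 9]
Compare 13 vs 21: take 13 from left. Merged: [8, 9, 13]
Compare 28 vs 21: take 21 from right. Merged: [8, 9, 13, 21]
Compare 28 vs 25: take 25 from right. Merged: [8, 9, 13, 21, 25]
Compare 28 vs 27: take 27 from right. Merged: [8, 9, 13, 21, 25, 27]
Compare 28 vs 35: take 28 from left. Merged: [8, 9, 13, 21, 25, 27, 28]
Compare 31 vs 35: take 31 from left. Merged: [8, 9, 13, 21, 25, 27, 28, 31]
Compare 37 vs 35: take 35 from right. Merged: [8, 9, 13, 21, 25, 27, 28, 31, 35]
Compare 37 vs 40: take 37 from left. Merged: [8, 9, 13, 21, 25, 27, 28, 31, 35, 37]
Append remaining from right: [40]. Merged: [8, 9, 13, 21, 25, 27, 28, 31, 35, 37, 40]

Final merged array: [8, 9, 13, 21, 25, 27, 28, 31, 35, 37, 40]
Total comparisons: 10

The merged array is [8, 9, 13, 21, 25, 27, 28, 31, 35, 37, 40], requiring 10 comparisons. The merge step runs in O(n) time where n is the total number of elements.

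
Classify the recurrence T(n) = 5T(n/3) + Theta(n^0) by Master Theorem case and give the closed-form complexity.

Master Theorem for T(n) = 5T(n/3) + O(n^0):

a = 5, b = 3, c = 0
log_b(a) = log_3(5) = 1.4650

Case 1: c = 0 < log_3(5) = 1.4650
T(n) = O(n^(log_3 5))

For T(n) = 5T(n/3) + O(n^0): log_3(5) = 1.4650. This is Case 1 of the Master Theorem (c < log_b(a), work dominated by leaves), giving O(n^(log_3 5)).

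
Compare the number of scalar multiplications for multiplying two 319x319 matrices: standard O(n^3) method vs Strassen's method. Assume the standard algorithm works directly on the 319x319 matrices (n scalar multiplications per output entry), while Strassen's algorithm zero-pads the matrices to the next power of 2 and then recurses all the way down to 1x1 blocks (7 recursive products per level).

Matrix multiplication for 319x319 matrices:

Strassen's algorithm requires power-of-2 dimensions. Pad 319x319 to 512x512 (next power of 2).

Standard algorithm: 319^3 = 32461759 multiplications
Strassen's algorithm: 7^(log2(512)) = 7^9 = 40353607 multiplications
Difference: 32461759 - 40353607 = -7891848 (Strassen uses MORE here due to padding overhead — for small or just-over-power-of-2 n, padding can outweigh the per-level savings)

Standard: 32461759 multiplications (319^3). Strassen: 40353607 multiplications (7^9, after padding to 512x512). Strassen reduces 8 recursive multiplications to 7 at each level.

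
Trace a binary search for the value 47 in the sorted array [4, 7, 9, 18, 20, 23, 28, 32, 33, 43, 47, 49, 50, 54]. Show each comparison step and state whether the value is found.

Binary search for 47 in [4, 7, 9, 18, 20, 23, 28, 32, 33, 43, 47, 49, 50, 54]:

lo=0, hi=13, mid=6, arr[mid]=28 -> 28 < 47, search right half
lo=7, hi=13, mid=10, arr[mid]=47 -> Found target at index 10!

Binary search finds 47 at index 10 after 2 comparisons. The search repeatedly halves the search space by comparing with the middle element.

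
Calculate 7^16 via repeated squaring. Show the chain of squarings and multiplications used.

Computing 7^16 by squaring (build up from 7^1; each line after the first costs one multiplication):

7^1 = 7
7^2 = (7^1)^2 = 7^2 = 49
7^4 = (7^2)^2 = 49^2 = 2401
7^8 = (7^4)^2 = 2401^2 = 5764801
7^16 = (7^8)^2 = 5764801^2 = 33232930569601

Result: 33232930569601
Multiplications needed: 4 (4 lines after 7^1)

7^16 = 33232930569601. Using exponentiation by squaring, this requires 4 multiplications. The key idea: if the exponent is even, square the half-power; if odd, multiply by the base once.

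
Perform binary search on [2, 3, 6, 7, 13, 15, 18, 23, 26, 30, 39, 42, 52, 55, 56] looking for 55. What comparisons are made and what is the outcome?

Binary search for 55 in [2, 3, 6, 7, 13, 15, 18, 23, 26, 30, 39, 42, 52, 55, 56]:

lo=0, hi=14, mid=7, arr[mid]=23 -> 23 < 55, search right half
lo=8, hi=14, mid=11, arr[mid]=42 -> 42 < 55, search right half
lo=12, hi=14, mid=13, arr[mid]=55 -> Found target at index 13!

Binary search finds 55 at index 13 after 3 comparisons. The search repeatedly halves the search space by comparing with the middle element.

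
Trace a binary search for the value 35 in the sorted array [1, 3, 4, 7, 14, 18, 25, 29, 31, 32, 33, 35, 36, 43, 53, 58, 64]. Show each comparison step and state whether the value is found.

Binary search for 35 in [1, 3, 4, 7, 14, 18, 25, 29, 31, 32, 33, 35, 36, 43, 53, 58, 64]:

lo=0, hi=16, mid=8, arr[mid]=31 -> 31 < 35, search right half
lo=9, hi=16, mid=12, arr[mid]=36 -> 36 > 35, search left half
lo=9, hi=11, mid=10, arr[mid]=33 -> 33 < 35, search right half
lo=11, hi=11, mid=11, arr[mid]=35 -> Found target at index 11!

Binary search finds 35 at index 11 after 4 comparisons. The search repeatedly halves the search space by comparing with the middle element.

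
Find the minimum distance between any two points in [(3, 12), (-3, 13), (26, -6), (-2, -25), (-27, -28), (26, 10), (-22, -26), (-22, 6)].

Computing all pairwise distances among 8 points:

d((3, 12), (-3, 13)) = 6.0828
d((3, 12), (26, -6)) = 29.2062
d((3, 12), (-2, -25)) = 37.3363
d((3, 12), (-27, -28)) = 50.0
d((3, 12), (26, 10)) = 23.0868
d((3, 12), (-22, -26)) = 45.4863
d((3, 12), (-22, 6)) = 25.7099
d((-3, 13), (26, -6)) = 34.6699
d((-3, 13), (-2, -25)) = 38.0132
d((-3, 13), (-27, -28)) = 47.5079
d((-3, 13), (26, 10)) = 29.1548
d((-3, 13), (-22, -26)) = 43.382
d((-3, 13), (-22, 6)) = 20.2485
d((26, -6), (-2, -25)) = 33.8378
d((26, -6), (-27, -28)) = 57.3847
d((26, -6), (26, 10)) = 16.0
d((26, -6), (-22, -26)) = 52.0
d((26, -6), (-22, 6)) = 49.4773
d((-2, -25), (-27, -28)) = 25.1794
d((-2, -25), (26, 10)) = 44.8219
d((-2, -25), (-22, -26)) = 20.025
d((-2, -25), (-22, 6)) = 36.8917
d((-27, -28), (26, 10)) = 65.215
d((-27, -28), (-22, -26)) = 5.3852 <-- minimum
d((-27, -28), (-22, 6)) = 34.3657
d((26, 10), (-22, -26)) = 60.0
d((26, 10), (-22, 6)) = 48.1664
d((-22, -26), (-22, 6)) = 32.0

Closest pair: (-27, -28) and (-22, -26) with distance 5.3852

The closest pair is (-27, -28) and (-22, -26) with Euclidean distance 5.3852. For 8 points, brute-force pairwise comparison is shown above. For large n, the divide-and-conquer algorithm (sort by x, recurse on halves, check the dividing strip) achieves O(n log n).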